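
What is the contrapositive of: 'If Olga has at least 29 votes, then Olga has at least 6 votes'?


Original: If Olga has at least 29 votes, then Olga has at least 6 votes
Contrapositive: If ¬Q, then ¬P
Negate Q: not (Olga has at least 6 votes)
Negate P: not (Olga has at least 29 votes)

If not (Olga has at least 6 votes), then not (Olga has at least 29 votes).


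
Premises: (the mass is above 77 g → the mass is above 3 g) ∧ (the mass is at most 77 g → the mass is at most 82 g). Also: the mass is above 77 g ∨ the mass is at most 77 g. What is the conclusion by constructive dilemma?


Constructive dilemma: (P → Q) ∧ (R → S), P ∨ R ⊢ Q ∨ S
Premise 1: the mass is above 77 g → the mass is above 3 g
Premise 2: the mass is at most 77 g → the mass is at most 82 g
Premise 3: the mass is above 77 g ∨ the mass is at most 77 g
Case 1: Assuming the mass is above 77 g, then by Premise 1, the mass is above 3 g.
Case 2: Assuming the mass is at most 77 g, then by Premise 2, the mass is at most 82 g.
Since one of the mass is above 77 g or the mass is at most 77 g must hold, we get the mass is above 3 g or the mass is at most 82 g.

The mass is above 3 g or the mass is at most 82 g.


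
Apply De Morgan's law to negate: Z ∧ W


De Morgan's law: ¬(P ∧ Q) ≡ ¬P ∨ ¬Q
¬(Z ∧ W) = ¬Z ∨ ¬W

¬Z ∨ ¬W


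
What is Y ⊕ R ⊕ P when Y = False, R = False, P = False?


Y = False, R = False, P = False
Step 1: Y ⊕ R = False XOR False = False
Step 2: False ⊕ P = False XOR False = False
XOR is true when an odd number of operands are true.

False


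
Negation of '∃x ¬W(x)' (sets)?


Original: ∃x ¬W(x)
Rule: ¬∀→∃, ¬∃→∀, negate predicate.
Negation: ∀x W(x)

∀x W(x)


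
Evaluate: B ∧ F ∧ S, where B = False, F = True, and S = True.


B = False, F = True, S = True
Step 1: B ∧ F = False AND True = False
Step 2: (False) ∧ S = (False) AND True = False
AND is true only when ALL operands are true.

False


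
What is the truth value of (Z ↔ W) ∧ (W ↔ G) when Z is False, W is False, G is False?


Z = False, W = False, G = False
Step 1: Z ↔ W is true when Z and W have the same value. Result: True
Step 2: W ↔ G is true when W and G have the same value. Result: True
Step 3: True ∧ True = True

True


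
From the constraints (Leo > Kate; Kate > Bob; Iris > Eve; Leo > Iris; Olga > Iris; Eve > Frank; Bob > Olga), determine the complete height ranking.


Constraints: Leo > Kate; Kate > Bob; Iris > Eve; Leo > Iris; Olga > Iris; Eve > Frank; Bob > Olga
Method: at each step, the next-highest is the one remaining person who never appears on the smaller side of a constraint between remaining people.
  Step 1: remaining {Olga, Eve, Frank, Kate, Bob, Leo, Iris}; on the smaller side: {Olga, Eve, Frank, Kate, Bob, Iris} → Leo is next (Leo > Kate; Leo > Iris).
  Step 2: remaining {Olga, Eve, Frank, Kate, Bob, Iris}; on the smaller side: {Olga, Eve, Frank, Bob, Iris} → Kate is next (Kate > Bob).
  Step 3: remaining {Olga, Eve, Frank, Bob, Iris}; on the smaller side: {Olga, Eve, Frank, Iris} → Bob is next (Bob > Olga).
  Step 4: remaining {Olga, Eve, Frank, Iris}; on the smaller side: {Eve, Frank, Iris} → Olga is next (Olga > Iris).
  Step 5: remaining {Eve, Frank, Iris}; on the smaller side: {Eve, Frank} → Iris is next (Iris > Eve).
  Step 6: remaining {Eve, Frank}; on the smaller side: {Frank} → Eve is next (Eve > Frank).
  Step 7: only Frank remains → lowest.
Final ranking (highest to lowest):

Leo > Kate > Bob > Olga > Iris > Eve > Frank


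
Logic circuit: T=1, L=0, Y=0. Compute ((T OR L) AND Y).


T OR L = 1|0 = 1
1 AND 0 = 0

0


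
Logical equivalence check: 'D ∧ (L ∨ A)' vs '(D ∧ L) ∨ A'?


Expression 1: D ∧ (L ∨ A)
Expression 2: (D ∧ L) ∨ A
Truth table (D L A | Expr1 Expr2):
  T T T |   T     T
  T T F |   T     T
  T F T |   T     T
  T F F |   F     F
  F T T |   F     T   ← differ
  F T F |   F     F
  F F T |   F     T   ← differ
  F F F |   F     F
Counterexample: D=F, L=T, A=T gives Expr1 = F but Expr2 = T, so the expressions are NOT logically equivalent.

No


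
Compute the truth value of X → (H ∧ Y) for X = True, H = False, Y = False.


X = True, H = False, Y = False
Step 1: H ∧ Y = False AND False = False
Step 2: X → (False): false only when X=True and consequent=False.
Result: False

False


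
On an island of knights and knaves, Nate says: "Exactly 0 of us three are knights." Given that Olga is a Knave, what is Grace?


Nate claims exactly 0 knights among Nate, Olga, Grace.
Given: Olga is a Knave.

Case 1: Nate is a Knight (tells truth)
  Then exactly 0 of the three are knights.
  Counting Nate, Olga: 1 knight(s) so far. Need -1 more → impossible.
Case 2: Nate is a Knave (lies)
  Then the count is NOT 0.
  If Grace = Knave, count = 0 = 0 → claim would be true, contradicts lie.
  If Grace = Knight, count = 1 ≠ 0 → lie confirmed ✓

Grace is a Knight.

Knight


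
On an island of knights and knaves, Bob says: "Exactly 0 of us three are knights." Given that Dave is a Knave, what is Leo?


Bob claims exactly 0 knights among Bob, Dave, Leo.
Given: Dave is a Knave.

Case 1: Bob is a Knight (tells truth)
  Then exactly 0 of the three are knights.
  Counting Bob, Dave: 1 knight(s) so far. Need -1 more → impossible.
Case 2: Bob is a Knave (lies)
  Then the count is NOT 0.
  If Leo = Knave, count = 0 = 0 → claim would be true, contradicts lie.
  If Leo = Knight, count = 1 ≠ 0 → lie confirmed ✓

Leo is a Knight.

Knight


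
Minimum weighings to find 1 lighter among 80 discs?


Each weighing has 3 outcomes (left heavy / balance / right heavy), so k weighings distinguish at most 3^k cases; splitting into three near-equal groups achieves this.
Need 3^k ≥ 80: 3^3 = 27 < 80 ≤ 3^4 = 81
k = ⌈log₃(80)⌉ = 4

4


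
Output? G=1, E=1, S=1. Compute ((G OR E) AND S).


G OR E = 1|1 = 1
1 AND 1 = 1

1


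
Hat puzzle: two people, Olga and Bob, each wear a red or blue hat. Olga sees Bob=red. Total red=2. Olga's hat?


Total red = 2, Bob = red
Red accounted for: 1
Remaining for Olga: 1
Olga's hat is red.

red


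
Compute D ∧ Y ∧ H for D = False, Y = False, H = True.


D = False, Y = False, H = True
Step 1: D ∧ Y = False AND False = False
Step 2: (False) ∧ H = (False) AND True = False
AND is true only when ALL operands are true.

False


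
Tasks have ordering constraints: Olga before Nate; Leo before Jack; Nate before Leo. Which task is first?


Constraints: Olga before Nate; Leo before Jack; Nate before Leo
The first task can have nothing scheduled before it, so it must never appear on the right of a 'before'.
Tasks appearing after some 'before': Nate, Jack, Leo.
The only task not in that list is Olga → it is first.

Olga


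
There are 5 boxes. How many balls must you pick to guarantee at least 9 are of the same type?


Pigeonhole: to guarantee k in one of n categories, need (k-1)×n + 1.
k = 9, n = 5
Minimum = (9-1) × 5 + 1 = 8 × 5 + 1

41


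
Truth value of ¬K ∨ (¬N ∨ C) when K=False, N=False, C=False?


K = False, N = False, C = False
Expression: ¬K ∨ (¬N ∨ C)
Step 1: ¬N = NOT False = True
Step 2: ¬N ∨ C = True OR False = True
Step 3: ¬K = NOT False = True
Step 4: (True) ∨ (True) = True OR True = True

True


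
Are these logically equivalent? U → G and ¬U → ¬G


Expression 1: U → G
Expression 2: ¬U → ¬G
Truth table (U G | Expr1 Expr2):
  T T |   T     T
  T F |   F     T   ← differ
  F T |   T     F   ← differ
  F F |   T     T
Counterexample: U=T, G=F gives Expr1 = F but Expr2 = T, so the expressions are NOT logically equivalent.

No


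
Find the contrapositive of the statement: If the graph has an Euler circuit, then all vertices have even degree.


Original: If the graph has an Euler circuit, then all vertices have even degree
Contrapositive: If ¬Q, then ¬P
Negate Q: not (all vertices have even degree)
Negate P: not (the graph has an Euler circuit)

If not (all vertices have even degree), then not (the graph has an Euler circuit).


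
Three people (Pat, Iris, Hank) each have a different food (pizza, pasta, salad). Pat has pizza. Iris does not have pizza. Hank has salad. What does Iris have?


From clues:
  Hank → salad
  Pat → pizza
By elimination, Iris gets the remaining.

pasta


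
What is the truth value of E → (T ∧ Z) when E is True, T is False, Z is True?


E = True, T = False, Z = True
Step 1: T ∧ Z = False AND True = False
Step 2: E → (False): false only when E=True and consequent=False.
Result: False

False


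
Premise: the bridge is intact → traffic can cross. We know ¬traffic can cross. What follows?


Modus tollens: P → Q, ¬Q ⊢ ¬P
P: the bridge is intact
Q: traffic can cross
We have P → Q and Q is false.
By modus tollens, P must be false.

It is not the case that the bridge is intact


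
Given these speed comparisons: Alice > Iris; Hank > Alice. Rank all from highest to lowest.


Constraints: Alice > Iris; Hank > Alice
Method: at each step, the next-highest is the one remaining person who never appears on the smaller side of a constraint between remaining people.
  Step 1: remaining {Alice, Hank, Iris}; on the smaller side: {Alice, Iris} → Hank is next (Hank > Alice).
  Step 2: remaining {Alice, Iris}; on the smaller side: {Iris} → Alice is next (Alice > Iris).
  Step 3: only Iris remains → lowest.
Final ranking (highest to lowest):

Hank > Alice > Iris


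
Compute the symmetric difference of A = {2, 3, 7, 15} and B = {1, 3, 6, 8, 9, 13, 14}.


A = {2, 3, 7, 15}
B = {1, 3, 6, 8, 9, 13, 14}
Operation: symmetric difference
In A only: [2, 7, 15], in B only: [1, 6, 8, 9, 13, 14]

{1, 2, 6, 7, 8, 9, 13, 14, 15}


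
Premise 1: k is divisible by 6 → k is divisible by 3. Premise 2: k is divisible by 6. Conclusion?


Modus ponens: P → Q, P ⊢ Q
P: k is divisible by 6
Q: k is divisible by 3
We have P → Q and P is true.
By modus ponens, Q must be true.

k is divisible by 3


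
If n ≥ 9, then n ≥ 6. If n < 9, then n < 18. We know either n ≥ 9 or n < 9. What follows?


Constructive dilemma: (P → Q) ∧ (R → S), P ∨ R ⊢ Q ∨ S
Premise 1: n ≥ 9 → n ≥ 6
Premise 2: n < 9 → n < 18
Premise 3: n ≥ 9 ∨ n < 9
Case 1: Assuming n ≥ 9, then by Premise 1, n ≥ 6.
Case 2: Assuming n < 9, then by Premise 2, n < 18.
Since one of n ≥ 9 or n < 9 must hold, we get n ≥ 6 or n < 18.

n ≥ 6 or n < 18.


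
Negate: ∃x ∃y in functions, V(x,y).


Original: ∃x ∃y V(x,y)
Rule: ¬∀→∃, ¬∃→∀, negate predicate.
Negation: ∀x ∀y ¬V(x,y)

∀x ∀y ¬V(x,y)


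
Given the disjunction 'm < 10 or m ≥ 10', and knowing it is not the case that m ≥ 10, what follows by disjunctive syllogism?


Disjunctive syllogism: P ∨ Q, ¬P ⊢ Q
Disjunction: m < 10 ∨ m ≥ 10
We know it is not the case that m ≥ 10.
By disjunctive syllogism, the other disjunct must be true.

m < 10


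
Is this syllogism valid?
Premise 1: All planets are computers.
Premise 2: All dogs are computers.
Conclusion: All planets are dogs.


Premise 1: All planets are computers.
Premise 2: All dogs are computers.
Conclusion: All planets are dogs.
Fallacy: undistributed middle. computers is predicate in both.
Counterexample: planets and dogs could be disjoint subsets of computers.

Invalid


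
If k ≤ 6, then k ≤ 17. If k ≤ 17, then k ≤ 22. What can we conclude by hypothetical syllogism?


Hypothetical syllogism: P → Q, Q → R ⊢ P → R
Premise 1: k ≤ 6 → k ≤ 17
Premise 2: k ≤ 17 → k ≤ 22
Chain the implications: the middle term (k ≤ 17) links the two.
Conclusion: If k ≤ 6, then k ≤ 22.

If k ≤ 6, then k ≤ 22.


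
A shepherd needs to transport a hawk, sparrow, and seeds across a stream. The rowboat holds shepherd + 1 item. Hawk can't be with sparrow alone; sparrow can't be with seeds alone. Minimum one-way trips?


1. shepherd+sparrow → 2. shepherd ← 3. shepherd+hawk → 4. shepherd+sparrow ← 5. shepherd+seeds → 6. shepherd ← 7. shepherd+sparrow →
Minimum trips = 7

7


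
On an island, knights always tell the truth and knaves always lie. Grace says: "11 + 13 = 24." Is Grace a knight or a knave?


Statement: "11 + 13 = 24."
Actual: 11 + 13 = 24
Claimed: 24
Statement is TRUE → Grace tells the truth → Knight

Knight


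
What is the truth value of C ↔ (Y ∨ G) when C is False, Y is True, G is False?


C = False, Y = True, G = False
Step 1: Y ∨ G = True OR False = True
Step 2: C ↔ (True): true when both sides have same truth value.
Result: False ↔ True = False

False


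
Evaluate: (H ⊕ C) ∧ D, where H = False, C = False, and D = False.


H = False, C = False, D = False
Step 1: H ⊕ C = False XOR False = False
Step 2: False ∧ D = False AND False = False
XOR true when exactly one of H,C is true; then AND with D.

False


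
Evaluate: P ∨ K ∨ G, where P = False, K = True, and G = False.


P = False, K = True, G = False
Step 1: P ∨ K = False OR True = True
Step 2: True ∨ G = True OR False = True
OR is true when at least one operand is true.

True


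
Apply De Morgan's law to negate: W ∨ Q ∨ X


De Morgan's law: ¬(P ∨ Q ∨ R) ≡ ¬P ∧ ¬Q ∧ ¬R
¬(W ∨ Q ∨ X) = ¬W ∧ ¬Q ∧ ¬X

¬W ∧ ¬Q ∧ ¬X


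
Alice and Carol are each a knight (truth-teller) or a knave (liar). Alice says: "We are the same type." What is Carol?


Alice says: "We are the same type."
Case 1: Alice is a Knight (truth-teller)
  Statement is true → they ARE the same → Carol is also a Knight
Case 2: Alice is a Knave (liar)
  Statement is false → they are NOT the same → Carol is a Knight
In both cases, Carol is a Knight.

Knight


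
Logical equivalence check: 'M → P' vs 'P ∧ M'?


Expression 1: M → P
Expression 2: P ∧ M
Truth table (M P | Expr1 Expr2):
  T T |   T     T
  T F |   F     F
  F T |   T     F   ← differ
  F F |   T     F   ← differ
Counterexample: M=F, P=T gives Expr1 = T but Expr2 = F, so the expressions are NOT logically equivalent.

No


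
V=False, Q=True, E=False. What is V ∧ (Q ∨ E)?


V = False, Q = True, E = False
Expression: V ∧ (Q ∨ E)
Step 1: Q ∨ E = True OR False = True
Step 2: V ∧ (True) = False AND True = False

False


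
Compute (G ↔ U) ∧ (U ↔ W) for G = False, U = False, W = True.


G = False, U = False, W = True
Step 1: G ↔ U is true when G and U have the same value. Result: True
Step 2: U ↔ W is true when U and W have the same value. Result: False
Step 3: True ∧ False = False

False


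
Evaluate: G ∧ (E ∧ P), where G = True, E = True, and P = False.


G = True, E = True, P = False
Step 1: E ∧ P = True AND False = False
Step 2: G ∧ False = True AND False = False
AND is true only when ALL operands are true.

False


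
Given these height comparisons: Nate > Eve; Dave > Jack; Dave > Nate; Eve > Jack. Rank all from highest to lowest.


Constraints: Nate > Eve; Dave > Jack; Dave > Nate; Eve > Jack
Method: at each step, the next-highest is the one remaining person who never appears on the smaller side of a constraint between remaining people.
  Step 1: remaining {Jack, Nate, Eve, Dave}; on the smaller side: {Jack, Nate, Eve} → Dave is next (Dave > Jack; Dave > Nate).
  Step 2: remaining {Jack, Nate, Eve}; on the smaller side: {Jack, Eve} → Nate is next (Nate > Eve).
  Step 3: remaining {Jack, Eve}; on the smaller side: {Jack} → Eve is next (Eve > Jack).
  Step 4: only Jack remains → lowest.
Final ranking (highest to lowest):

Dave > Nate > Eve > Jack


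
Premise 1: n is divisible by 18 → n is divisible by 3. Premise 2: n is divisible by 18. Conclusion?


Modus ponens: P → Q, P ⊢ Q
P: n is divisible by 18
Q: n is divisible by 3
We have P → Q and P is true.
By modus ponens, Q must be true.

n is divisible by 3


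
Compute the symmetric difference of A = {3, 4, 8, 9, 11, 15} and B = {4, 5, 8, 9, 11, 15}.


A = {3, 4, 8, 9, 11, 15}
B = {4, 5, 8, 9, 11, 15}
Operation: symmetric difference
In A only: [3], in B only: [5]

{3, 5}


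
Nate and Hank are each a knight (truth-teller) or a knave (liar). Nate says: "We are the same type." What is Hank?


Nate says: "We are the same type."
Case 1: Nate is a Knight (truth-teller)
  Statement is true → they ARE the same → Hank is also a Knight
Case 2: Nate is a Knave (liar)
  Statement is false → they are NOT the same → Hank is a Knight
In both cases, Hank is a Knight.

Knight


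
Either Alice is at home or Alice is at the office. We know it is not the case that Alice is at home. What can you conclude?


Disjunctive syllogism: P ∨ Q, ¬P ⊢ Q
Disjunction: Alice is at home ∨ Alice is at the office
We know it is not the case that Alice is at home.
By disjunctive syllogism, the other disjunct must be true.

Alice is at the office


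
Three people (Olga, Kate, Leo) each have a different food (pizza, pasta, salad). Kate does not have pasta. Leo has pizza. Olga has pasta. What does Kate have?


From clues:
  Leo → pizza
  Olga → pasta
By elimination, Kate gets the remaining.

salad


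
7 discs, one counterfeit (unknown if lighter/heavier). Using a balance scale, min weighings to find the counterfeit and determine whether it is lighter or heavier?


Let n = 7. 14 possibilities (n discs × lighter/heavier); each weighing has 3 outcomes.
Bound for k weighings: say the first weighing puts j discs on each pan. If it tips, the 2j weighed discs remain suspects (each with a known direction) and k-1 weighings give 3^(k-1) outcomes; 3^(k-1) is odd, so 2j ≤ 3^(k-1) - 1. If it balances, the n - 2j unweighed discs remain with direction unknown: 2(n - 2j) ≤ 3^(k-1) - 1 by the same parity argument. Adding, n ≤ (3^(k-1) - 1) + (3^(k-1) - 1)/2 = (3^k - 3)/2, and the classical three-group strategy achieves this (3 discs in 2 weighings, 12 in 3, 39 in 4, 120 in 5).
So we need the smallest k with (3^k - 3)/2 ≥ 7.
k = 2: (3^2 - 3)/2 = 3 < 7 ✗
k = 3: (3^3 - 3)/2 = 12 ≥ 7 ✓

3


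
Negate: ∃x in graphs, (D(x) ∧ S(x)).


Original: ∃x (D(x) ∧ S(x))
Rule: ¬∀→∃, ¬∃→∀, negate predicate.
Negation: ∀x (¬D(x) ∨ ¬S(x))

∀x (¬D(x) ∨ ¬S(x))


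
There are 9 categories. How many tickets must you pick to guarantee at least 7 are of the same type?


Pigeonhole: to guarantee k in one of n categories, need (k-1)×n + 1.
k = 7, n = 9
Minimum = (7-1) × 9 + 1 = 6 × 9 + 1

55


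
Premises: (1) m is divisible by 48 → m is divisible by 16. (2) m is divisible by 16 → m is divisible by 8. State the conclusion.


Hypothetical syllogism: P → Q, Q → R ⊢ P → R
Premise 1: m is divisible by 48 → m is divisible by 16
Premise 2: m is divisible by 16 → m is divisible by 8
Chain the implications: the middle term (m is divisible by 16) links the two.
Conclusion: If m is divisible by 48, then m is divisible by 8.

If m is divisible by 48, then m is divisible by 8.


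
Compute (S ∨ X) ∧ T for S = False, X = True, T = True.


S = False, X = True, T = True
Step 1: S ∨ X = False OR True = True
Step 2: True ∧ T = True AND True = True
OR is true when at least one operand is true; AND requires both.

True


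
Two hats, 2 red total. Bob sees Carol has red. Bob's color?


Total red = 2, Carol = red
Red accounted for: 1
Remaining for Bob: 1
Bob's hat is red.

red


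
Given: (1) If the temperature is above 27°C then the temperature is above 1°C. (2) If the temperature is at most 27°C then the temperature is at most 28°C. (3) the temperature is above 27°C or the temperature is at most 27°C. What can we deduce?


Constructive dilemma: (P → Q) ∧ (R → S), P ∨ R ⊢ Q ∨ S
Premise 1: the temperature is above 27°C → the temperature is above 1°C
Premise 2: the temperature is at most 27°C → the temperature is at most 28°C
Premise 3: the temperature is above 27°C ∨ the temperature is at most 27°C
Case 1: Assuming the temperature is above 27°C, then by Premise 1, the temperature is above 1°C.
Case 2: Assuming the temperature is at most 27°C, then by Premise 2, the temperature is at most 28°C.
Since one of the temperature is above 27°C or the temperature is at most 27°C must hold, we get the temperature is above 1°C or the temperature is at most 28°C.

The temperature is above 1°C or the temperature is at most 28°C.


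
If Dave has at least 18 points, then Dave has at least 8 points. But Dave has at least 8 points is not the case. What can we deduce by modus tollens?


Modus tollens: P → Q, ¬Q ⊢ ¬P
P: Dave has at least 18 points
Q: Dave has at least 8 points
We have P → Q and Q is false.
By modus tollens, P must be false.

It is not the case that Dave has at least 18 points


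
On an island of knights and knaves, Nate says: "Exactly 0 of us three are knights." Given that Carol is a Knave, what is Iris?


Nate claims exactly 0 knights among Nate, Carol, Iris.
Given: Carol is a Knave.

Case 1: Nate is a Knight (tells truth)
  Then exactly 0 of the three are knights.
  Counting Nate, Carol: 1 knight(s) so far. Need -1 more → impossible.
Case 2: Nate is a Knave (lies)
  Then the count is NOT 0.
  If Iris = Knave, count = 0 = 0 → claim would be true, contradicts lie.
  If Iris = Knight, count = 1 ≠ 0 → lie confirmed ✓

Iris is a Knight.

Knight


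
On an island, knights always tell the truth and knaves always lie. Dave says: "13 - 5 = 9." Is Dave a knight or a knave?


Statement: "13 - 5 = 9."
Actual: 13 - 5 = 8
Claimed: 9
Statement is FALSE → Dave lies → Knave

Knave


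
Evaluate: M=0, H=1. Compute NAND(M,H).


M AND H = 0
NOT(0) = 1

1


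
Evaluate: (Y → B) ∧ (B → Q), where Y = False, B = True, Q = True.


Y = False, B = True, Q = True
Step 1: Y → B is false only when Y=True and B=False. Result: True
Step 2: B → Q is false only when B=True and Q=False. Result: True
Step 3: True ∧ True = True

True


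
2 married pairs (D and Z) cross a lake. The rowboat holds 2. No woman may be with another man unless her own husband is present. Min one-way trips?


Label couples D and Z.
1. WD+WZ → (far: WD,WZ; near: HD,HZ)
2. WD ←   (far: WZ; near: HD,HZ,WD)
3. HD+HZ → (far: HD,HZ,WZ; near: WD)
4. HD ←   (far: HZ,WZ; near: HD,WD)  — HD returns, since WD is alone on near bank
5. HD+WD → (far: all four; near: empty)
Every state respects the constraint.
Minimum trips = 5

5


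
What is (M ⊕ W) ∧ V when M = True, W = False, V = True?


M = True, W = False, V = True
Step 1: M ⊕ W = True XOR False = True
Step 2: True ∧ V = True AND True = True
XOR true when exactly one of M,W is true; then AND with V.

True


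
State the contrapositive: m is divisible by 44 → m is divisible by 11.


Original: If m is divisible by 44, then m is divisible by 11
Contrapositive: If ¬Q, then ¬P
Negate Q: not (m is divisible by 11)
Negate P: not (m is divisible by 44)

If not (m is divisible by 11), then not (m is divisible by 44).


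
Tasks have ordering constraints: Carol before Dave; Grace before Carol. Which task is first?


Constraints: Carol before Dave; Grace before Carol
The first task can have nothing scheduled before it, so it must never appear on the right of a 'before'.
Tasks appearing after some 'before': Dave, Carol.
The only task not in that list is Grace → it is first.

Grace


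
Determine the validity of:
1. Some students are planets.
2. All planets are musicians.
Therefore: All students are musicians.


Premise 1: Some students are planets.
Premise 2: All planets are musicians.
Conclusion: All students are musicians.
Fallacy: illicit minor. The minor term (students) is distributed in the conclusion ('All students ...') but undistributed in its premise ('Some students are planets' doesn't cover all students).
Only 'Some students are musicians' follows, not 'All'.

Invalid


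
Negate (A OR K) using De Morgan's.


De Morgan's law: ¬(P ∨ Q) ≡ ¬P ∧ ¬Q
¬(A ∨ K) = ¬A ∧ ¬K

¬A ∧ ¬K


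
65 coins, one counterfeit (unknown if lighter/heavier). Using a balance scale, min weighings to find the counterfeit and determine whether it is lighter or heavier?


Let n = 65. 130 possibilities (n coins × lighter/heavier); each weighing has 3 outcomes.
Bound for k weighings: say the first weighing puts j coins on each pan. If it tips, the 2j weighed coins remain suspects (each with a known direction) and k-1 weighings give 3^(k-1) outcomes; 3^(k-1) is odd, so 2j ≤ 3^(k-1) - 1. If it balances, the n - 2j unweighed coins remain with direction unknown: 2(n - 2j) ≤ 3^(k-1) - 1 by the same parity argument. Adding, n ≤ (3^(k-1) - 1) + (3^(k-1) - 1)/2 = (3^k - 3)/2, and the classical three-group strategy achieves this (3 coins in 2 weighings, 12 in 3, 39 in 4, 120 in 5).
So we need the smallest k with (3^k - 3)/2 ≥ 65.
k = 4: (3^4 - 3)/2 = 39 < 65 ✗
k = 5: (3^5 - 3)/2 = 120 ≥ 65 ✓

5


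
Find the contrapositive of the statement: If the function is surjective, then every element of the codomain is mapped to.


Original: If the function is surjective, then every element of the codomain is mapped to
Contrapositive: If ¬Q, then ¬P
Negate Q: not (every element of the codomain is mapped to)
Negate P: not (the function is surjective)

If not (every element of the codomain is mapped to), then not (the function is surjective).


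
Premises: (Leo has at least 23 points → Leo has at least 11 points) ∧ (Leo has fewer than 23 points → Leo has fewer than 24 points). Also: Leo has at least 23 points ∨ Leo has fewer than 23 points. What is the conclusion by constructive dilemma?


Constructive dilemma: (P → Q) ∧ (R → S), P ∨ R ⊢ Q ∨ S
Premise 1: Leo has at least 23 points → Leo has at least 11 points
Premise 2: Leo has fewer than 23 points → Leo has fewer than 24 points
Premise 3: Leo has at least 23 points ∨ Leo has fewer than 23 points
Case 1: Assuming Leo has at least 23 points, then by Premise 1, Leo has at least 11 points.
Case 2: Assuming Leo has fewer than 23 points, then by Premise 2, Leo has fewer than 24 points.
Since one of Leo has at least 23 points or Leo has fewer than 23 points must hold, we get Leo has at least 11 points or Leo has fewer than 24 points.

Leo has at least 11 points or Leo has fewer than 24 points.


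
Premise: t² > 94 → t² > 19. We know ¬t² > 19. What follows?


Modus tollens: P → Q, ¬Q ⊢ ¬P
P: t² > 94
Q: t² > 19
We have P → Q and Q is false.
By modus tollens, P must be false.

It is not the case that t² > 94


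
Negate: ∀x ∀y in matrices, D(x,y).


Original: ∀x ∀y D(x,y)
Rule: ¬∀→∃, ¬∃→∀, negate predicate.
Negation: ∃x ∃y ¬D(x,y)

∃x ∃y ¬D(x,y)


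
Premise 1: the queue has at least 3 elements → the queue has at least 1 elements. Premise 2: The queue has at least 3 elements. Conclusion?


Modus ponens: P → Q, P ⊢ Q
P: the queue has at least 3 elements
Q: the queue has at least 1 elements
We have P → Q and P is true.
By modus ponens, Q must be true.

The queue has at least 1 elements


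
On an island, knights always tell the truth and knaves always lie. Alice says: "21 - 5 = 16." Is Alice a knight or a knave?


Statement: "21 - 5 = 16."
Actual: 21 - 5 = 16
Claimed: 16
Statement is TRUE → Alice tells the truth → Knight

Knight


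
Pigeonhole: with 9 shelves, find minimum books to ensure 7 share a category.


Pigeonhole: to guarantee k in one of n categories, need (k-1)×n + 1.
k = 7, n = 9
Minimum = (7-1) × 9 + 1 = 6 × 9 + 1

55


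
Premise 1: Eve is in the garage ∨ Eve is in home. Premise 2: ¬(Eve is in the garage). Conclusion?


Disjunctive syllogism: P ∨ Q, ¬P ⊢ Q
Disjunction: Eve is in the garage ∨ Eve is in home
We know it is not the case that Eve is in the garage.
By disjunctive syllogism, the other disjunct must be true.

Eve is in home


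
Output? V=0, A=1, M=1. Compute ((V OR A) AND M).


V OR A = 0|1 = 1
1 AND 1 = 1

1


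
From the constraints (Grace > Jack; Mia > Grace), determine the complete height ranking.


Constraints: Grace > Jack; Mia > Grace
Method: at each step, the next-highest is the one remaining person who never appears on the smaller side of a constraint between remaining people.
  Step 1: remaining {Grace, Jack, Mia}; on the smaller side: {Grace, Jack} → Mia is next (Mia > Grace).
  Step 2: remaining {Grace, Jack}; on the smaller side: {Jack} → Grace is next (Grace > Jack).
  Step 3: only Jack remains → lowest.
Final ranking (highest to lowest):

Mia > Grace > Jack


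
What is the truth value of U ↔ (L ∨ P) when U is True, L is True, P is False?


U = True, L = True, P = False
Step 1: L ∨ P = True OR False = True
Step 2: U ↔ (True): true when both sides have same truth value.
Result: True ↔ True = True

True


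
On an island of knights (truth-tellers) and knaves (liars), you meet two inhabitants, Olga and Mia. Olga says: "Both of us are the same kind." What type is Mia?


Olga says: "Both of us are the same kind."
Case 1: Olga is a Knight (truth-teller)
  Statement is true → they ARE the same → Mia is also a Knight
Case 2: Olga is a Knave (liar)
  Statement is false → they are NOT the same → Mia is a Knight
In both cases, Mia is a Knight.

Knight


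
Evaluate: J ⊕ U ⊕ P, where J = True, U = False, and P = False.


J = True, U = False, P = False
Step 1: J ⊕ U = True XOR False = True
Step 2: True ⊕ P = True XOR False = True
XOR is true when an odd number of operands are true.

True


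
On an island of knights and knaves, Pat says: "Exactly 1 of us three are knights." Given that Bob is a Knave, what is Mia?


Pat claims exactly 1 knights among Pat, Bob, Mia.
Given: Bob is a Knave.

Case 1: Pat is a Knight (tells truth)
  Then exactly 1 of the three are knights.
  Counting Pat, Bob: 1 knight(s) so far. Need 0 more → Mia = Knave.
Case 2: Pat is a Knave (lies)
  Then the count is NOT 1.
  If Mia = Knight, count = 1 = 1 → claim would be true, contradicts lie.
  If Mia = Knave, count = 0 ≠ 1 → lie confirmed ✓

Mia is a Knave.

Knave


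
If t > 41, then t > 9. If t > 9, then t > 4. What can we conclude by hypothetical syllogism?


Hypothetical syllogism: P → Q, Q → R ⊢ P → R
Premise 1: t > 41 → t > 9
Premise 2: t > 9 → t > 4
Chain the implications: the middle term (t > 9) links the two.
Conclusion: If t > 41, then t > 4.

If t > 41, then t > 4.


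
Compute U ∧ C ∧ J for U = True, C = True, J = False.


U = True, C = True, J = False
Step 1: U ∧ C = True AND True = True
Step 2: (True) ∧ J = (True) AND False = False
AND is true only when ALL operands are true.

False


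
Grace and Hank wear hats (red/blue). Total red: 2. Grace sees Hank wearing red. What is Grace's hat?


Total red = 2, Hank = red
Red accounted for: 1
Remaining for Grace: 1
Grace's hat is red.

red


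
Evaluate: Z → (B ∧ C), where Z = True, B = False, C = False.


Z = True, B = False, C = False
Step 1: B ∧ C = False AND False = False
Step 2: Z → (False): false only when Z=True and consequent=False.
Result: False

False


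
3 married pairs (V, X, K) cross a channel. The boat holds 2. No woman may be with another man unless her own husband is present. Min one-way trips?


Label couples V, X, K (H = husband, W = wife).
Counting alone: 6 people, the boat carries 2 and someone must bring it back, so each round trip nets at most +1 on the far side until the last crossing → at least 9 trips. The jealousy constraint makes 9 impossible; the shortest valid schedule has 11:
1. WV+WX →  (far: WV,WX; near: HV,HX,HK,WK)
2. WV ←       (far: WX; near: HV,HX,HK,WV,WK)
3. WV+WK →  (far: WV,WX,WK; near: HV,HX,HK)
4. WV ←       (far: WX,WK; near: HV,HX,HK,WV)
5. HX+HK →  (far: HX,WX,HK,WK; near: HV,WV)
6. HX+WX ←  (far: HK,WK; near: HV,WV,HX,WX)
7. HV+HX →  (far: HV,HX,HK,WK; near: WV,WX)
8. WK ←       (far: HV,HX,HK; near: WV,WX,WK)
9. WV+WX →  (far: HV,WV,HX,WX,HK; near: WK)
10. HK ←      (far: HV,WV,HX,WX; near: HK,WK)
11. HK+WK → (far: all six; near: empty)
In every state each wife is either with her husband or with no other man.
Minimum trips = 11

11


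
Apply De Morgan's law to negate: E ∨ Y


De Morgan's law: ¬(P ∨ Q) ≡ ¬P ∧ ¬Q
¬(E ∨ Y) = ¬E ∧ ¬Y

¬E ∧ ¬Y


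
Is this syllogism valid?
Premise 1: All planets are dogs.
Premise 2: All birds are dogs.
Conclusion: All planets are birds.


Premise 1: All planets are dogs.
Premise 2: All birds are dogs.
Conclusion: All planets are birds.
Fallacy: undistributed middle. dogs is predicate in both.
Counterexample: planets and birds could be disjoint subsets of dogs.

Invalid


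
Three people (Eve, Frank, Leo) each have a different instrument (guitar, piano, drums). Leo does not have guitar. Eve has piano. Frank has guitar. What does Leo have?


From clues:
  Frank → guitar
  Eve → piano
By elimination, Leo gets the remaining.

drums


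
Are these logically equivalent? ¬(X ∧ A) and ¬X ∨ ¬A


Expression 1: ¬(X ∧ A)
Expression 2: ¬X ∨ ¬A
Truth table (X A | Expr1 Expr2):
  T T |   F     F
  T F |   T     T
  F T |   T     T
  F F |   T     T
All 4 rows agree, so the expressions are logically equivalent.

Yes


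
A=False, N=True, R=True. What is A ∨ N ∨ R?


A = False, N = True, R = True
Expression: A ∨ N ∨ R
Step 1: A ∨ N = False OR True = True
Step 2: (True) ∨ R = True OR True = True

True


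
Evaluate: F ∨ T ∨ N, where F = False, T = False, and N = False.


F = False, T = False, N = False
Step 1: F ∨ T = False OR False = False
Step 2: False ∨ N = False OR False = False
OR is true when at least one operand is true.

False


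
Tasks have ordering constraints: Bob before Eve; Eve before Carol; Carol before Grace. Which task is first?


Constraints: Bob before Eve; Eve before Carol; Carol before Grace
The first task can have nothing scheduled before it, so it must never appear on the right of a 'before'.
Tasks appearing after some 'before': Eve, Carol, Grace.
The only task not in that list is Bob → it is first.

Bob


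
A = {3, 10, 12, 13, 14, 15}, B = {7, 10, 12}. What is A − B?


A = {3, 10, 12, 13, 14, 15}
B = {7, 10, 12}
Operation: difference A − B
In A but not B: 3, 13, 14, 15

{3, 13, 14, 15}


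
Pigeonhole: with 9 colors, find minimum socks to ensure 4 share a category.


Pigeonhole: to guarantee k in one of n categories, need (k-1)×n + 1.
k = 4, n = 9
Minimum = (4-1) × 9 + 1 = 3 × 9 + 1

28


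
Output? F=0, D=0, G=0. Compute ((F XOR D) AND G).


F XOR D = 0^0 = 0
0 AND 0 = 0

0


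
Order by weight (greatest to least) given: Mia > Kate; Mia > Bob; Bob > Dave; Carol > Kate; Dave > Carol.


Constraints: Mia > Kate; Mia > Bob; Bob > Dave; Carol > Kate; Dave > Carol
Method: at each step, the next-highest is the one remaining person who never appears on the smaller side of a constraint between remaining people.
  Step 1: remaining {Kate, Bob, Mia, Dave, Carol}; on the smaller side: {Kate, Bob, Dave, Carol} → Mia is next (Mia > Kate; Mia > Bob).
  Step 2: remaining {Kate, Bob, Dave, Carol}; on the smaller side: {Kate, Dave, Carol} → Bob is next (Bob > Dave).
  Step 3: remaining {Kate, Dave, Carol}; on the smaller side: {Kate, Carol} → Dave is next (Dave > Carol).
  Step 4: remaining {Kate, Carol}; on the smaller side: {Kate} → Carol is next (Carol > Kate).
  Step 5: only Kate remains → lowest.
Final ranking (highest to lowest):

Mia > Bob > Dave > Carol > Kate


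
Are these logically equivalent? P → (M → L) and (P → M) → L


Expression 1: P → (M → L)
Expression 2: (P → M) → L
Truth table (P M L | Expr1 Expr2):
  T T T |   T     T
  T T F |   F     F
  T F T |   T     T
  T F F |   T     T
  F T T |   T     T
  F T F |   T     F   ← differ
  F F T |   T     T
  F F F |   T     F   ← differ
Counterexample: P=F, M=T, L=F gives Expr1 = T but Expr2 = F, so the expressions are NOT logically equivalent.

No


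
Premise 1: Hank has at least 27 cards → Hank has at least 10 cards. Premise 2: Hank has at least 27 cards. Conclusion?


Modus ponens: P → Q, P ⊢ Q
P: Hank has at least 27 cards
Q: Hank has at least 10 cards
We have P → Q and P is true.
By modus ponens, Q must be true.

Hank has at least 10 cards


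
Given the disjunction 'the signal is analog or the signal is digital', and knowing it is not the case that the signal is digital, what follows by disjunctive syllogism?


Disjunctive syllogism: P ∨ Q, ¬P ⊢ Q
Disjunction: the signal is analog ∨ the signal is digital
We know it is not the case that the signal is digital.
By disjunctive syllogism, the other disjunct must be true.

The signal is analog


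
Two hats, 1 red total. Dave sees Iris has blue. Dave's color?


Total red = 1, Iris = blue
Red accounted for: 0
Remaining for Dave: 1
Dave's hat is red.

red


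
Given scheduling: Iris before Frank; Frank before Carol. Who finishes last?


Constraints: Iris before Frank; Frank before Carol
The last task can have nothing scheduled after it, so it must never appear on the left of a 'before'.
Tasks appearing before some other task: Iris, Frank.
The only task not in that list is Carol → it is last.

Carol


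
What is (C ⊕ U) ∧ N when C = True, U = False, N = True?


C = True, U = False, N = True
Step 1: C ⊕ U = True XOR False = True
Step 2: True ∧ N = True AND True = True
XOR true when exactly one of C,U is true; then AND with N.

True


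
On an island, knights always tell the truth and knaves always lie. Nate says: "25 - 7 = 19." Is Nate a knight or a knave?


Statement: "25 - 7 = 19."
Actual: 25 - 7 = 18
Claimed: 19
Statement is FALSE → Nate lies → Knave

Knave


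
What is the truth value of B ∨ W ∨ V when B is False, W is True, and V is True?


B = False, W = True, V = True
Step 1: B ∨ W = False OR True = True
Step 2: True ∨ V = True OR True = True
OR is true when at least one operand is true.

True


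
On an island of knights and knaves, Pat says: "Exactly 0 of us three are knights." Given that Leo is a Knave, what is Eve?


Pat claims exactly 0 knights among Pat, Leo, Eve.
Given: Leo is a Knave.

Case 1: Pat is a Knight (tells truth)
  Then exactly 0 of the three are knights.
  Counting Pat, Leo: 1 knight(s) so far. Need -1 more → impossible.
Case 2: Pat is a Knave (lies)
  Then the count is NOT 0.
  If Eve = Knave, count = 0 = 0 → claim would be true, contradicts lie.
  If Eve = Knight, count = 1 ≠ 0 → lie confirmed ✓

Eve is a Knight.

Knight


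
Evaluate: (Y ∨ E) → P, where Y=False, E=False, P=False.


Y = False, E = False, P = False
Expression: (Y ∨ E) → P
Step 1: Y ∨ E = False OR False = False
Step 2: (False) → P = False → False (false only if antecedent True and consequent False) = True

True


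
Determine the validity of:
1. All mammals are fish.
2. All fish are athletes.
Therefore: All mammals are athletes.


Premise 1: All mammals are fish.
Premise 2: All fish are athletes.
Conclusion: All mammals are athletes.
Barbara syllogism (AAA-1): All A are B, All B are C → All A are C.
Middle term (fish) distributed in premise 2.

Valid


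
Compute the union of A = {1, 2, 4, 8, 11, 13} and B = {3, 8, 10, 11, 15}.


A = {1, 2, 4, 8, 11, 13}
B = {3, 8, 10, 11, 15}
Operation: union
All elements combined: 1, 2, 3, 4, 8, 10, 11, 13, 15

{1, 2, 3, 4, 8, 10, 11, 13, 15}


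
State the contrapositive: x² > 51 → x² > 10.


Original: If x² > 51, then x² > 10
Contrapositive: If ¬Q, then ¬P
Negate Q: not (x² > 10)
Negate P: not (x² > 51)

If not (x² > 10), then not (x² > 51).


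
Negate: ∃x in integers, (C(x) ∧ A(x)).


Original: ∃x (C(x) ∧ A(x))
Rule: ¬∀→∃, ¬∃→∀, negate predicate.
Negation: ∀x (¬C(x) ∨ ¬A(x))

∀x (¬C(x) ∨ ¬A(x))
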